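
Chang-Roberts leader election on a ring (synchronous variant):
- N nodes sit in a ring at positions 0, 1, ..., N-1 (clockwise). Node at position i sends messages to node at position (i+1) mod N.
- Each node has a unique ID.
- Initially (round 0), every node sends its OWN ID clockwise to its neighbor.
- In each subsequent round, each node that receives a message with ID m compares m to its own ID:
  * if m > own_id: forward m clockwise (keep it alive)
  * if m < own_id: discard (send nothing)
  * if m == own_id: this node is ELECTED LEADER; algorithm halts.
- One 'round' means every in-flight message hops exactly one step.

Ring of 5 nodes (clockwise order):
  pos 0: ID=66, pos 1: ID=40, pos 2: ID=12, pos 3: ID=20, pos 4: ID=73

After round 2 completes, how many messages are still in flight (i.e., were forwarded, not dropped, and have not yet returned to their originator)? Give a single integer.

Answer: 3

Derivation:
Round 1: pos1(id40) recv 66: fwd; pos2(id12) recv 40: fwd; pos3(id20) recv 12: drop; pos4(id73) recv 20: drop; pos0(id66) recv 73: fwd
Round 2: pos2(id12) recv 66: fwd; pos3(id20) recv 40: fwd; pos1(id40) recv 73: fwd
After round 2: 3 messages still in flight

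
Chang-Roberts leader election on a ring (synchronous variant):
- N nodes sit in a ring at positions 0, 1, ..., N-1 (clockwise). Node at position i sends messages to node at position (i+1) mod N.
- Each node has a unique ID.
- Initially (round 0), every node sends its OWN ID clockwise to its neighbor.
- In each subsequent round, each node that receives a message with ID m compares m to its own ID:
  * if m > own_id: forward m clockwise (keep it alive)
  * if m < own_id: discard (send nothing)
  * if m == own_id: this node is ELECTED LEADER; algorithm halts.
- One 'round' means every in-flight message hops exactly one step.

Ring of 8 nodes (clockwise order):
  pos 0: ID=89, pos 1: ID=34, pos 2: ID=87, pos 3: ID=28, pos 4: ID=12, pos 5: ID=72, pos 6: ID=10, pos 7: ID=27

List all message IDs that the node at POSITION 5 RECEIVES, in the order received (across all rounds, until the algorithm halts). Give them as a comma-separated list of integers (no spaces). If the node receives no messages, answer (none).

Answer: 12,28,87,89

Derivation:
Round 1: pos1(id34) recv 89: fwd; pos2(id87) recv 34: drop; pos3(id28) recv 87: fwd; pos4(id12) recv 28: fwd; pos5(id72) recv 12: drop; pos6(id10) recv 72: fwd; pos7(id27) recv 10: drop; pos0(id89) recv 27: drop
Round 2: pos2(id87) recv 89: fwd; pos4(id12) recv 87: fwd; pos5(id72) recv 28: drop; pos7(id27) recv 72: fwd
Round 3: pos3(id28) recv 89: fwd; pos5(id72) recv 87: fwd; pos0(id89) recv 72: drop
Round 4: pos4(id12) recv 89: fwd; pos6(id10) recv 87: fwd
Round 5: pos5(id72) recv 89: fwd; pos7(id27) recv 87: fwd
Round 6: pos6(id10) recv 89: fwd; pos0(id89) recv 87: drop
Round 7: pos7(id27) recv 89: fwd
Round 8: pos0(id89) recv 89: ELECTED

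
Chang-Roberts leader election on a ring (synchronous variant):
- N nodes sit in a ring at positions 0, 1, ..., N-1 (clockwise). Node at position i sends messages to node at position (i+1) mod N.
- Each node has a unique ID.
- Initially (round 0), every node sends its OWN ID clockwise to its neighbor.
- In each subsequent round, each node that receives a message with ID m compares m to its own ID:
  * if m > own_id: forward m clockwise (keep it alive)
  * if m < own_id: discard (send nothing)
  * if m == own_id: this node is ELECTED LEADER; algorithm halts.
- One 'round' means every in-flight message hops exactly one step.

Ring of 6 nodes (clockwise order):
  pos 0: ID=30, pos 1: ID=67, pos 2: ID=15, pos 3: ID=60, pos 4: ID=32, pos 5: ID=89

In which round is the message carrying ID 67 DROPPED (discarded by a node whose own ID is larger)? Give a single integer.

Answer: 4

Derivation:
Round 1: pos1(id67) recv 30: drop; pos2(id15) recv 67: fwd; pos3(id60) recv 15: drop; pos4(id32) recv 60: fwd; pos5(id89) recv 32: drop; pos0(id30) recv 89: fwd
Round 2: pos3(id60) recv 67: fwd; pos5(id89) recv 60: drop; pos1(id67) recv 89: fwd
Round 3: pos4(id32) recv 67: fwd; pos2(id15) recv 89: fwd
Round 4: pos5(id89) recv 67: drop; pos3(id60) recv 89: fwd
Round 5: pos4(id32) recv 89: fwd
Round 6: pos5(id89) recv 89: ELECTED
Message ID 67 originates at pos 1; dropped at pos 5 in round 4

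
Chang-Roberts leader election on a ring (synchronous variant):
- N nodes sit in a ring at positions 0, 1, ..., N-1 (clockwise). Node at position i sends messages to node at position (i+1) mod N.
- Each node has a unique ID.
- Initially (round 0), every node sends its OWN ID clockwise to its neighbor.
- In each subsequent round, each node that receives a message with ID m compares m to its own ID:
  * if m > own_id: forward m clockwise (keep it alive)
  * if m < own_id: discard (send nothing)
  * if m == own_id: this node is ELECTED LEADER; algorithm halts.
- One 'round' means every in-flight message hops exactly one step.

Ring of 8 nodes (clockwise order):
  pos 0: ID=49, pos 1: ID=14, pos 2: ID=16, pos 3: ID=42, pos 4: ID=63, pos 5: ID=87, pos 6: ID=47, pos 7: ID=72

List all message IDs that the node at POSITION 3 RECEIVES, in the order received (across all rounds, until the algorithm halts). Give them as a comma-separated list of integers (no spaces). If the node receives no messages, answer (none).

Round 1: pos1(id14) recv 49: fwd; pos2(id16) recv 14: drop; pos3(id42) recv 16: drop; pos4(id63) recv 42: drop; pos5(id87) recv 63: drop; pos6(id47) recv 87: fwd; pos7(id72) recv 47: drop; pos0(id49) recv 72: fwd
Round 2: pos2(id16) recv 49: fwd; pos7(id72) recv 87: fwd; pos1(id14) recv 72: fwd
Round 3: pos3(id42) recv 49: fwd; pos0(id49) recv 87: fwd; pos2(id16) recv 72: fwd
Round 4: pos4(id63) recv 49: drop; pos1(id14) recv 87: fwd; pos3(id42) recv 72: fwd
Round 5: pos2(id16) recv 87: fwd; pos4(id63) recv 72: fwd
Round 6: pos3(id42) recv 87: fwd; pos5(id87) recv 72: drop
Round 7: pos4(id63) recv 87: fwd
Round 8: pos5(id87) recv 87: ELECTED

Answer: 16,49,72,87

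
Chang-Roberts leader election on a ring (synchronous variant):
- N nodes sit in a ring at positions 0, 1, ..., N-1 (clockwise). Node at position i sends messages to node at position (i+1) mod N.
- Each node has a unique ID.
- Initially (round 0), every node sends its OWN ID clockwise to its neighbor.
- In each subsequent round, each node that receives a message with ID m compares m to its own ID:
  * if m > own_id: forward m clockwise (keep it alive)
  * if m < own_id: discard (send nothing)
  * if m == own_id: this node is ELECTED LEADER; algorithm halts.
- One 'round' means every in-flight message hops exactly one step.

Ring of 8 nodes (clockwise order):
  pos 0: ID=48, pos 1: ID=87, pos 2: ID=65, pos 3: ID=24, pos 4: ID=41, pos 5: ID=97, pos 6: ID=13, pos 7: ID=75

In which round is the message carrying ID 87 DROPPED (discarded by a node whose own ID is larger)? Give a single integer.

Answer: 4

Derivation:
Round 1: pos1(id87) recv 48: drop; pos2(id65) recv 87: fwd; pos3(id24) recv 65: fwd; pos4(id41) recv 24: drop; pos5(id97) recv 41: drop; pos6(id13) recv 97: fwd; pos7(id75) recv 13: drop; pos0(id48) recv 75: fwd
Round 2: pos3(id24) recv 87: fwd; pos4(id41) recv 65: fwd; pos7(id75) recv 97: fwd; pos1(id87) recv 75: drop
Round 3: pos4(id41) recv 87: fwd; pos5(id97) recv 65: drop; pos0(id48) recv 97: fwd
Round 4: pos5(id97) recv 87: drop; pos1(id87) recv 97: fwd
Round 5: pos2(id65) recv 97: fwd
Round 6: pos3(id24) recv 97: fwd
Round 7: pos4(id41) recv 97: fwd
Round 8: pos5(id97) recv 97: ELECTED
Message ID 87 originates at pos 1; dropped at pos 5 in round 4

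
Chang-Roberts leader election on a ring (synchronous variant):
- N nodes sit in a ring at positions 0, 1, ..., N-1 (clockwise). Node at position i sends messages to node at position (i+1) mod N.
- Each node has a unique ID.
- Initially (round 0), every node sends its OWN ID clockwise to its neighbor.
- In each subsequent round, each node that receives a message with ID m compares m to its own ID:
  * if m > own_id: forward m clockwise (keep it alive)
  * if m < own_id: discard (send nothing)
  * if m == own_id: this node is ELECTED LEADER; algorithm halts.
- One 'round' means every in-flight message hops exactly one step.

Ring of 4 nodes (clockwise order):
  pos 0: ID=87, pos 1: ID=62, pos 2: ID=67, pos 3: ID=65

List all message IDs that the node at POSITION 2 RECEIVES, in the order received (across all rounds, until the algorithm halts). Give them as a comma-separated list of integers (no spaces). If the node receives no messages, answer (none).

Answer: 62,87

Derivation:
Round 1: pos1(id62) recv 87: fwd; pos2(id67) recv 62: drop; pos3(id65) recv 67: fwd; pos0(id87) recv 65: drop
Round 2: pos2(id67) recv 87: fwd; pos0(id87) recv 67: drop
Round 3: pos3(id65) recv 87: fwd
Round 4: pos0(id87) recv 87: ELECTED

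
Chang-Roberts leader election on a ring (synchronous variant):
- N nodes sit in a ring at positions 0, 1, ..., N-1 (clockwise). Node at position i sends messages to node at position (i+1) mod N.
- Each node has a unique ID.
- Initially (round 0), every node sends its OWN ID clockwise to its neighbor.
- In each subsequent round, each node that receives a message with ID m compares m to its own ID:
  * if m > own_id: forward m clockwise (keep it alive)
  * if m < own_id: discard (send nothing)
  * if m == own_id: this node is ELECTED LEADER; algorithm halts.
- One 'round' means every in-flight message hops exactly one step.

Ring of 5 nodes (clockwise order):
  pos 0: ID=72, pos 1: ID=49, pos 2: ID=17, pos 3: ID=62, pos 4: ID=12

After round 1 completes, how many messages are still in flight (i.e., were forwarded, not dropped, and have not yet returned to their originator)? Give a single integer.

Round 1: pos1(id49) recv 72: fwd; pos2(id17) recv 49: fwd; pos3(id62) recv 17: drop; pos4(id12) recv 62: fwd; pos0(id72) recv 12: drop
After round 1: 3 messages still in flight

Answer: 3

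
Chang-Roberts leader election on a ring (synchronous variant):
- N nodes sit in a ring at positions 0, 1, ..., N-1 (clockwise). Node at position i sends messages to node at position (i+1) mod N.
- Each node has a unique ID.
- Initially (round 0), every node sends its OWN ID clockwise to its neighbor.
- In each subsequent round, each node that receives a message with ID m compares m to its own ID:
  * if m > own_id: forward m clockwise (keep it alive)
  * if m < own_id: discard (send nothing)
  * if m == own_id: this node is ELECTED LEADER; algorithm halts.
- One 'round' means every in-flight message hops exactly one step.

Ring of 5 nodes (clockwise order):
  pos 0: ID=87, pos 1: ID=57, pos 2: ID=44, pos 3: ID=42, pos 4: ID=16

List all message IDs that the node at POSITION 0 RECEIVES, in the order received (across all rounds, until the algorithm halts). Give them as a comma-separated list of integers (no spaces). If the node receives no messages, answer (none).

Round 1: pos1(id57) recv 87: fwd; pos2(id44) recv 57: fwd; pos3(id42) recv 44: fwd; pos4(id16) recv 42: fwd; pos0(id87) recv 16: drop
Round 2: pos2(id44) recv 87: fwd; pos3(id42) recv 57: fwd; pos4(id16) recv 44: fwd; pos0(id87) recv 42: drop
Round 3: pos3(id42) recv 87: fwd; pos4(id16) recv 57: fwd; pos0(id87) recv 44: drop
Round 4: pos4(id16) recv 87: fwd; pos0(id87) recv 57: drop
Round 5: pos0(id87) recv 87: ELECTED

Answer: 16,42,44,57,87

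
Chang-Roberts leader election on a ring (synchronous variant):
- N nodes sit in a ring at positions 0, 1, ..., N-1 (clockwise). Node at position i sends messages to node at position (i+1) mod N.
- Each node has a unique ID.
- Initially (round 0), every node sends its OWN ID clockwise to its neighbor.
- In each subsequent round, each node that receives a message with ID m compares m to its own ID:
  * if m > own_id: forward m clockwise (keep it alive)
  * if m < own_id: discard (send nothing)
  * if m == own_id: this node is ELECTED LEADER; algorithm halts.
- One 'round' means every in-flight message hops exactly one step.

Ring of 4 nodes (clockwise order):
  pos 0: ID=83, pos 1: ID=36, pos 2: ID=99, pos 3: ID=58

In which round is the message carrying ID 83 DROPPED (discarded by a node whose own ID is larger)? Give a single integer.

Round 1: pos1(id36) recv 83: fwd; pos2(id99) recv 36: drop; pos3(id58) recv 99: fwd; pos0(id83) recv 58: drop
Round 2: pos2(id99) recv 83: drop; pos0(id83) recv 99: fwd
Round 3: pos1(id36) recv 99: fwd
Round 4: pos2(id99) recv 99: ELECTED
Message ID 83 originates at pos 0; dropped at pos 2 in round 2

Answer: 2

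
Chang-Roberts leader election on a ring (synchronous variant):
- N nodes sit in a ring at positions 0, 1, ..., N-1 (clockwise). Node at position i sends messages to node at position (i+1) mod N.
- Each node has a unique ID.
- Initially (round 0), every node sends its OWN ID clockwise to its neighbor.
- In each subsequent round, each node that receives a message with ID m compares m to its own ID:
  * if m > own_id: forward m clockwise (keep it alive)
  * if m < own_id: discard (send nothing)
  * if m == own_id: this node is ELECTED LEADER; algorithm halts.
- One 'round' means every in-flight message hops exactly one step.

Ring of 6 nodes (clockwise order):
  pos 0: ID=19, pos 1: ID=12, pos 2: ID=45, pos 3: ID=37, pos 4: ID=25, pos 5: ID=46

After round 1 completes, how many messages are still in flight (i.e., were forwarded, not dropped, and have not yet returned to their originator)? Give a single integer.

Round 1: pos1(id12) recv 19: fwd; pos2(id45) recv 12: drop; pos3(id37) recv 45: fwd; pos4(id25) recv 37: fwd; pos5(id46) recv 25: drop; pos0(id19) recv 46: fwd
After round 1: 4 messages still in flight

Answer: 4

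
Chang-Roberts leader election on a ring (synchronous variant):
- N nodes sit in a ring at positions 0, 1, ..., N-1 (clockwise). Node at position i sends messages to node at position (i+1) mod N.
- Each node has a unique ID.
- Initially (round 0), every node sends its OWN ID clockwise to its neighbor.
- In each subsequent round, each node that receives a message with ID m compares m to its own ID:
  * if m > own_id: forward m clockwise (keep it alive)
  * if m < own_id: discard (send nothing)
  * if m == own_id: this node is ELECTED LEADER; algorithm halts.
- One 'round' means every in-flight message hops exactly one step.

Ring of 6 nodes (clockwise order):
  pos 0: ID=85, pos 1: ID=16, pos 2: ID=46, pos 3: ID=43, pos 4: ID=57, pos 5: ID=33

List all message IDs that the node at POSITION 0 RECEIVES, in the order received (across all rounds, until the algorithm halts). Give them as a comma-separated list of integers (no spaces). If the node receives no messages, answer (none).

Answer: 33,57,85

Derivation:
Round 1: pos1(id16) recv 85: fwd; pos2(id46) recv 16: drop; pos3(id43) recv 46: fwd; pos4(id57) recv 43: drop; pos5(id33) recv 57: fwd; pos0(id85) recv 33: drop
Round 2: pos2(id46) recv 85: fwd; pos4(id57) recv 46: drop; pos0(id85) recv 57: drop
Round 3: pos3(id43) recv 85: fwd
Round 4: pos4(id57) recv 85: fwd
Round 5: pos5(id33) recv 85: fwd
Round 6: pos0(id85) recv 85: ELECTED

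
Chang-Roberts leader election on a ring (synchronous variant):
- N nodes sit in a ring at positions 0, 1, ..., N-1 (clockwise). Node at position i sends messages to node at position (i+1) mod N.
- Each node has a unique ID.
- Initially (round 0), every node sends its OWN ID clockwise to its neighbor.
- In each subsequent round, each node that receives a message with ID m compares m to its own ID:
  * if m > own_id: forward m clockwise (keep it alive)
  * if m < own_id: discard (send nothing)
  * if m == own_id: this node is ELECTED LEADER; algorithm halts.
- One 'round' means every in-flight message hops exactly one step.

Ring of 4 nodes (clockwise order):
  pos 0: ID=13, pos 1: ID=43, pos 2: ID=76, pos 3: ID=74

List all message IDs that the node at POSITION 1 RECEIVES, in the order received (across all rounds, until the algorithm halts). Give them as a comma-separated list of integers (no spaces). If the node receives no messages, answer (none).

Answer: 13,74,76

Derivation:
Round 1: pos1(id43) recv 13: drop; pos2(id76) recv 43: drop; pos3(id74) recv 76: fwd; pos0(id13) recv 74: fwd
Round 2: pos0(id13) recv 76: fwd; pos1(id43) recv 74: fwd
Round 3: pos1(id43) recv 76: fwd; pos2(id76) recv 74: drop
Round 4: pos2(id76) recv 76: ELECTED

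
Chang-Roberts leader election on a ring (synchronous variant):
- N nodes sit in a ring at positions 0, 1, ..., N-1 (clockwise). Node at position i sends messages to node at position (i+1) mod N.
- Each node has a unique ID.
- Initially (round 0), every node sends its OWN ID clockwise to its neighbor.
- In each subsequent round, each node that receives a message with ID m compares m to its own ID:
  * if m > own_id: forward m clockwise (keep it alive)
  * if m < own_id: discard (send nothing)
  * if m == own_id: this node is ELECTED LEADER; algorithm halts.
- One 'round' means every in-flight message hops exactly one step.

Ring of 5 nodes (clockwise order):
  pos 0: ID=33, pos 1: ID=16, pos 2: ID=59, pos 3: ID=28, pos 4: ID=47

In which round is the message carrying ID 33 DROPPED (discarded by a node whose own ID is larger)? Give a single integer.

Round 1: pos1(id16) recv 33: fwd; pos2(id59) recv 16: drop; pos3(id28) recv 59: fwd; pos4(id47) recv 28: drop; pos0(id33) recv 47: fwd
Round 2: pos2(id59) recv 33: drop; pos4(id47) recv 59: fwd; pos1(id16) recv 47: fwd
Round 3: pos0(id33) recv 59: fwd; pos2(id59) recv 47: drop
Round 4: pos1(id16) recv 59: fwd
Round 5: pos2(id59) recv 59: ELECTED
Message ID 33 originates at pos 0; dropped at pos 2 in round 2

Answer: 2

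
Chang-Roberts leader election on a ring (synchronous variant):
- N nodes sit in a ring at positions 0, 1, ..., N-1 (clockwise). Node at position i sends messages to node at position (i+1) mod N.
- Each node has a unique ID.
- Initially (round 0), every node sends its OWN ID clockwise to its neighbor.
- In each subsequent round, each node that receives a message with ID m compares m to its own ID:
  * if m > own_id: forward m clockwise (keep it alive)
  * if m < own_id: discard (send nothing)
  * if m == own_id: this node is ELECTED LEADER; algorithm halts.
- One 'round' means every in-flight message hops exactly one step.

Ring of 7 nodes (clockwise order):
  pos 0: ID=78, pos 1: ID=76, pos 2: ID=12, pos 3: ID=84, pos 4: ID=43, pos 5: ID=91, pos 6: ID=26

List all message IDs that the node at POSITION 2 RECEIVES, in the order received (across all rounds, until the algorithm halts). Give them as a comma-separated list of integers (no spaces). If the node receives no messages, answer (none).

Answer: 76,78,91

Derivation:
Round 1: pos1(id76) recv 78: fwd; pos2(id12) recv 76: fwd; pos3(id84) recv 12: drop; pos4(id43) recv 84: fwd; pos5(id91) recv 43: drop; pos6(id26) recv 91: fwd; pos0(id78) recv 26: drop
Round 2: pos2(id12) recv 78: fwd; pos3(id84) recv 76: drop; pos5(id91) recv 84: drop; pos0(id78) recv 91: fwd
Round 3: pos3(id84) recv 78: drop; pos1(id76) recv 91: fwd
Round 4: pos2(id12) recv 91: fwd
Round 5: pos3(id84) recv 91: fwd
Round 6: pos4(id43) recv 91: fwd
Round 7: pos5(id91) recv 91: ELECTED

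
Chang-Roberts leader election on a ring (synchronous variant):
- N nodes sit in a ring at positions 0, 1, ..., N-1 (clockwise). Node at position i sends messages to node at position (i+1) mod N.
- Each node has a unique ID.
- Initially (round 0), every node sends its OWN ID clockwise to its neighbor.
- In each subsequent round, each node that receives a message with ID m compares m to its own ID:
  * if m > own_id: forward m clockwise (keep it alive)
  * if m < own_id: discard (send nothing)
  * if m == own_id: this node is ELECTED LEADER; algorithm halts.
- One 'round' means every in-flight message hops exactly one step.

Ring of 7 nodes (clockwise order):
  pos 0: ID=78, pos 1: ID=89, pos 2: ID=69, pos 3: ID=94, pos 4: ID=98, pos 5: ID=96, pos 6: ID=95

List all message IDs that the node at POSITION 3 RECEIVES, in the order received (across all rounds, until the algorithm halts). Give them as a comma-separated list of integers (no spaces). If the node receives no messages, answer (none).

Round 1: pos1(id89) recv 78: drop; pos2(id69) recv 89: fwd; pos3(id94) recv 69: drop; pos4(id98) recv 94: drop; pos5(id96) recv 98: fwd; pos6(id95) recv 96: fwd; pos0(id78) recv 95: fwd
Round 2: pos3(id94) recv 89: drop; pos6(id95) recv 98: fwd; pos0(id78) recv 96: fwd; pos1(id89) recv 95: fwd
Round 3: pos0(id78) recv 98: fwd; pos1(id89) recv 96: fwd; pos2(id69) recv 95: fwd
Round 4: pos1(id89) recv 98: fwd; pos2(id69) recv 96: fwd; pos3(id94) recv 95: fwd
Round 5: pos2(id69) recv 98: fwd; pos3(id94) recv 96: fwd; pos4(id98) recv 95: drop
Round 6: pos3(id94) recv 98: fwd; pos4(id98) recv 96: drop
Round 7: pos4(id98) recv 98: ELECTED

Answer: 69,89,95,96,98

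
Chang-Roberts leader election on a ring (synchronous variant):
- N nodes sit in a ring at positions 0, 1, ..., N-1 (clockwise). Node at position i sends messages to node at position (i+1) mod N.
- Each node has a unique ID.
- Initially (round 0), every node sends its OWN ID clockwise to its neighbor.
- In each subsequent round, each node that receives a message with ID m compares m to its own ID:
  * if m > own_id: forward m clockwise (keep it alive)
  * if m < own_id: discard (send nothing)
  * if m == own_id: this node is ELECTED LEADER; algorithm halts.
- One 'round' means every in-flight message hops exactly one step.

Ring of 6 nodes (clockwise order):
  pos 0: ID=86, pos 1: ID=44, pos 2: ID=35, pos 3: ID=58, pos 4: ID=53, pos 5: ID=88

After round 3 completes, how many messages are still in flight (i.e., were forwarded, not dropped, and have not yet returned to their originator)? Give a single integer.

Answer: 2

Derivation:
Round 1: pos1(id44) recv 86: fwd; pos2(id35) recv 44: fwd; pos3(id58) recv 35: drop; pos4(id53) recv 58: fwd; pos5(id88) recv 53: drop; pos0(id86) recv 88: fwd
Round 2: pos2(id35) recv 86: fwd; pos3(id58) recv 44: drop; pos5(id88) recv 58: drop; pos1(id44) recv 88: fwd
Round 3: pos3(id58) recv 86: fwd; pos2(id35) recv 88: fwd
After round 3: 2 messages still in flight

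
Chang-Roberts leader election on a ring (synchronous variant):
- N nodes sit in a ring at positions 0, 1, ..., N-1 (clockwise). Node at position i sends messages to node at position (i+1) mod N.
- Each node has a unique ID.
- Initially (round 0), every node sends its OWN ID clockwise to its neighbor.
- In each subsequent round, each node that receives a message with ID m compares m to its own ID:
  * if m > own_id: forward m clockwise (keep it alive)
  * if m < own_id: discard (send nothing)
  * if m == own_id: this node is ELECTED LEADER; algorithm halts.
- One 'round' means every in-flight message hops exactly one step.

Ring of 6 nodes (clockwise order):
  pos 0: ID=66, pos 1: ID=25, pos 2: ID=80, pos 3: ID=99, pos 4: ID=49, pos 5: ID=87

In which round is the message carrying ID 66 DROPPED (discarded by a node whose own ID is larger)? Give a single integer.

Round 1: pos1(id25) recv 66: fwd; pos2(id80) recv 25: drop; pos3(id99) recv 80: drop; pos4(id49) recv 99: fwd; pos5(id87) recv 49: drop; pos0(id66) recv 87: fwd
Round 2: pos2(id80) recv 66: drop; pos5(id87) recv 99: fwd; pos1(id25) recv 87: fwd
Round 3: pos0(id66) recv 99: fwd; pos2(id80) recv 87: fwd
Round 4: pos1(id25) recv 99: fwd; pos3(id99) recv 87: drop
Round 5: pos2(id80) recv 99: fwd
Round 6: pos3(id99) recv 99: ELECTED
Message ID 66 originates at pos 0; dropped at pos 2 in round 2

Answer: 2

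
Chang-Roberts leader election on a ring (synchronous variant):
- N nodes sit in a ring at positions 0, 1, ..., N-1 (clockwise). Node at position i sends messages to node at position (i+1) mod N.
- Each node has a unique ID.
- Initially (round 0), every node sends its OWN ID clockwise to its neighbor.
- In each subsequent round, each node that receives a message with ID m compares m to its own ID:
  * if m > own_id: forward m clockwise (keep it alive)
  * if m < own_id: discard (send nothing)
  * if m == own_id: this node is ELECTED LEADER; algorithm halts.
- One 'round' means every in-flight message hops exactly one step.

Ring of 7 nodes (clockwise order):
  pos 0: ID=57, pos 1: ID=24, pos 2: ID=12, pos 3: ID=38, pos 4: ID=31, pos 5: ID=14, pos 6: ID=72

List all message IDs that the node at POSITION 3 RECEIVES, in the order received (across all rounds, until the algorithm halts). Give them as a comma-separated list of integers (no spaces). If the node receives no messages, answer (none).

Round 1: pos1(id24) recv 57: fwd; pos2(id12) recv 24: fwd; pos3(id38) recv 12: drop; pos4(id31) recv 38: fwd; pos5(id14) recv 31: fwd; pos6(id72) recv 14: drop; pos0(id57) recv 72: fwd
Round 2: pos2(id12) recv 57: fwd; pos3(id38) recv 24: drop; pos5(id14) recv 38: fwd; pos6(id72) recv 31: drop; pos1(id24) recv 72: fwd
Round 3: pos3(id38) recv 57: fwd; pos6(id72) recv 38: drop; pos2(id12) recv 72: fwd
Round 4: pos4(id31) recv 57: fwd; pos3(id38) recv 72: fwd
Round 5: pos5(id14) recv 57: fwd; pos4(id31) recv 72: fwd
Round 6: pos6(id72) recv 57: drop; pos5(id14) recv 72: fwd
Round 7: pos6(id72) recv 72: ELECTED

Answer: 12,24,57,72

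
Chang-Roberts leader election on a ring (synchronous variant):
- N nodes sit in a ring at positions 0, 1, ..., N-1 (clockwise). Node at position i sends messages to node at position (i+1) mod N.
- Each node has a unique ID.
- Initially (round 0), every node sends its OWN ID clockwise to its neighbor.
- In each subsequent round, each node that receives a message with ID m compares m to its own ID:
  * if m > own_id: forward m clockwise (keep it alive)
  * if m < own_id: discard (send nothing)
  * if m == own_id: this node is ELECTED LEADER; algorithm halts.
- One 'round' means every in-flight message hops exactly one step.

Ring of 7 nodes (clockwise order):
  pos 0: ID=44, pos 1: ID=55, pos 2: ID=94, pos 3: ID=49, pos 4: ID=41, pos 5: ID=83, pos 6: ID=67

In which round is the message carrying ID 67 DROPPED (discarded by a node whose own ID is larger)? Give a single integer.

Round 1: pos1(id55) recv 44: drop; pos2(id94) recv 55: drop; pos3(id49) recv 94: fwd; pos4(id41) recv 49: fwd; pos5(id83) recv 41: drop; pos6(id67) recv 83: fwd; pos0(id44) recv 67: fwd
Round 2: pos4(id41) recv 94: fwd; pos5(id83) recv 49: drop; pos0(id44) recv 83: fwd; pos1(id55) recv 67: fwd
Round 3: pos5(id83) recv 94: fwd; pos1(id55) recv 83: fwd; pos2(id94) recv 67: drop
Round 4: pos6(id67) recv 94: fwd; pos2(id94) recv 83: drop
Round 5: pos0(id44) recv 94: fwd
Round 6: pos1(id55) recv 94: fwd
Round 7: pos2(id94) recv 94: ELECTED
Message ID 67 originates at pos 6; dropped at pos 2 in round 3

Answer: 3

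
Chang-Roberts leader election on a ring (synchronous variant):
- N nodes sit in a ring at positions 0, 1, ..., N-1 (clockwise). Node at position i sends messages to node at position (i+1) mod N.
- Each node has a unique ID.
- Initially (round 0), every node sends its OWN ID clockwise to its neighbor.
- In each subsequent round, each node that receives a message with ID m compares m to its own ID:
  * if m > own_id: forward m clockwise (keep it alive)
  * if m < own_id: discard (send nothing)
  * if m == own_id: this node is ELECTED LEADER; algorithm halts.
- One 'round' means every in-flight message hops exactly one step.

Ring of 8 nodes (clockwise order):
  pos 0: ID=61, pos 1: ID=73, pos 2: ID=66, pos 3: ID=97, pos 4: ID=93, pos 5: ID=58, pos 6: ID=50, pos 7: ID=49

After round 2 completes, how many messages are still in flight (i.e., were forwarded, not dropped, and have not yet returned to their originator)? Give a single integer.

Answer: 3

Derivation:
Round 1: pos1(id73) recv 61: drop; pos2(id66) recv 73: fwd; pos3(id97) recv 66: drop; pos4(id93) recv 97: fwd; pos5(id58) recv 93: fwd; pos6(id50) recv 58: fwd; pos7(id49) recv 50: fwd; pos0(id61) recv 49: drop
Round 2: pos3(id97) recv 73: drop; pos5(id58) recv 97: fwd; pos6(id50) recv 93: fwd; pos7(id49) recv 58: fwd; pos0(id61) recv 50: drop
After round 2: 3 messages still in flight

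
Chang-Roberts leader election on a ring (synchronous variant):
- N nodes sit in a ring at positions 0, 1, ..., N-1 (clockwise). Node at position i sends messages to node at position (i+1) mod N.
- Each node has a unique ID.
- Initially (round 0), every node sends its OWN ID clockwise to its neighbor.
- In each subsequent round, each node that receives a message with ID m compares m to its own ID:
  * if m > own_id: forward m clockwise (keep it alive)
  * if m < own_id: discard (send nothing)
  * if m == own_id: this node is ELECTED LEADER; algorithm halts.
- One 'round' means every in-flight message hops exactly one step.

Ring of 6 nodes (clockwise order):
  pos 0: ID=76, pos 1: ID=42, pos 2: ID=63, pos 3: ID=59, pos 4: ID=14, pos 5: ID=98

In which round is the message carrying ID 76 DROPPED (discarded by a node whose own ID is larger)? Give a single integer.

Round 1: pos1(id42) recv 76: fwd; pos2(id63) recv 42: drop; pos3(id59) recv 63: fwd; pos4(id14) recv 59: fwd; pos5(id98) recv 14: drop; pos0(id76) recv 98: fwd
Round 2: pos2(id63) recv 76: fwd; pos4(id14) recv 63: fwd; pos5(id98) recv 59: drop; pos1(id42) recv 98: fwd
Round 3: pos3(id59) recv 76: fwd; pos5(id98) recv 63: drop; pos2(id63) recv 98: fwd
Round 4: pos4(id14) recv 76: fwd; pos3(id59) recv 98: fwd
Round 5: pos5(id98) recv 76: drop; pos4(id14) recv 98: fwd
Round 6: pos5(id98) recv 98: ELECTED
Message ID 76 originates at pos 0; dropped at pos 5 in round 5

Answer: 5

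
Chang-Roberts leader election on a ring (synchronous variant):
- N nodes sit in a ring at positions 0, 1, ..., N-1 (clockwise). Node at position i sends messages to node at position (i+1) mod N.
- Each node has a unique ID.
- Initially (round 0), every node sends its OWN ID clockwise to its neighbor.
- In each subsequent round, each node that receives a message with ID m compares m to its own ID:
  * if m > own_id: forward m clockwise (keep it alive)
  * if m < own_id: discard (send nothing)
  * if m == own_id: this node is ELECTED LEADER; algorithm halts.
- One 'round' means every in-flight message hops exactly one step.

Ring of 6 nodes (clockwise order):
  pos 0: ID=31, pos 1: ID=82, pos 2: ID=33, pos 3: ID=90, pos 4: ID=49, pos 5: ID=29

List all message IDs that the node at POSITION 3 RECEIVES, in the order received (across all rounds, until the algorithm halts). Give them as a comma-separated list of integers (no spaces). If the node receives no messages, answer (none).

Round 1: pos1(id82) recv 31: drop; pos2(id33) recv 82: fwd; pos3(id90) recv 33: drop; pos4(id49) recv 90: fwd; pos5(id29) recv 49: fwd; pos0(id31) recv 29: drop
Round 2: pos3(id90) recv 82: drop; pos5(id29) recv 90: fwd; pos0(id31) recv 49: fwd
Round 3: pos0(id31) recv 90: fwd; pos1(id82) recv 49: drop
Round 4: pos1(id82) recv 90: fwd
Round 5: pos2(id33) recv 90: fwd
Round 6: pos3(id90) recv 90: ELECTED

Answer: 33,82,90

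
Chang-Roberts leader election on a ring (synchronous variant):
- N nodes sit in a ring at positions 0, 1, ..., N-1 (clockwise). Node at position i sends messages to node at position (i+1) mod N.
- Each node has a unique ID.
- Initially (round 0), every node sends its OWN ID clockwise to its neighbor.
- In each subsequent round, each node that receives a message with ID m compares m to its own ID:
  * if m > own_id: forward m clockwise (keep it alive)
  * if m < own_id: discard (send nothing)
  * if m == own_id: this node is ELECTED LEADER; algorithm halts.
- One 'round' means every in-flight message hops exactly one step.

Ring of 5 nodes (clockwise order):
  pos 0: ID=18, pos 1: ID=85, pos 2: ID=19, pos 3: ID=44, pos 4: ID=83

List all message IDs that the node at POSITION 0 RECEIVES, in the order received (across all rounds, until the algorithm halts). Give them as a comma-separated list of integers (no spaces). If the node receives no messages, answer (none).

Answer: 83,85

Derivation:
Round 1: pos1(id85) recv 18: drop; pos2(id19) recv 85: fwd; pos3(id44) recv 19: drop; pos4(id83) recv 44: drop; pos0(id18) recv 83: fwd
Round 2: pos3(id44) recv 85: fwd; pos1(id85) recv 83: drop
Round 3: pos4(id83) recv 85: fwd
Round 4: pos0(id18) recv 85: fwd
Round 5: pos1(id85) recv 85: ELECTED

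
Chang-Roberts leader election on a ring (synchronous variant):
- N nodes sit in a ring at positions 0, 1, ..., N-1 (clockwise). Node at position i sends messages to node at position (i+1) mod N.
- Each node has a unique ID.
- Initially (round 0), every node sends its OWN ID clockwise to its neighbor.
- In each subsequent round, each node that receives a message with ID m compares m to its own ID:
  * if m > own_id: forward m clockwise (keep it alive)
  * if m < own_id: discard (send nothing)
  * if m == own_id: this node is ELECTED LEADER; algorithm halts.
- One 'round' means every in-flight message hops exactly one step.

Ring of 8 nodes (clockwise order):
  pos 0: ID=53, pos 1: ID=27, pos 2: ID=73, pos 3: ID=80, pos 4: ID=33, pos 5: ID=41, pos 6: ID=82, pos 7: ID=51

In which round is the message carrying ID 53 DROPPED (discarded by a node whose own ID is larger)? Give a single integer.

Round 1: pos1(id27) recv 53: fwd; pos2(id73) recv 27: drop; pos3(id80) recv 73: drop; pos4(id33) recv 80: fwd; pos5(id41) recv 33: drop; pos6(id82) recv 41: drop; pos7(id51) recv 82: fwd; pos0(id53) recv 51: drop
Round 2: pos2(id73) recv 53: drop; pos5(id41) recv 80: fwd; pos0(id53) recv 82: fwd
Round 3: pos6(id82) recv 80: drop; pos1(id27) recv 82: fwd
Round 4: pos2(id73) recv 82: fwd
Round 5: pos3(id80) recv 82: fwd
Round 6: pos4(id33) recv 82: fwd
Round 7: pos5(id41) recv 82: fwd
Round 8: pos6(id82) recv 82: ELECTED
Message ID 53 originates at pos 0; dropped at pos 2 in round 2

Answer: 2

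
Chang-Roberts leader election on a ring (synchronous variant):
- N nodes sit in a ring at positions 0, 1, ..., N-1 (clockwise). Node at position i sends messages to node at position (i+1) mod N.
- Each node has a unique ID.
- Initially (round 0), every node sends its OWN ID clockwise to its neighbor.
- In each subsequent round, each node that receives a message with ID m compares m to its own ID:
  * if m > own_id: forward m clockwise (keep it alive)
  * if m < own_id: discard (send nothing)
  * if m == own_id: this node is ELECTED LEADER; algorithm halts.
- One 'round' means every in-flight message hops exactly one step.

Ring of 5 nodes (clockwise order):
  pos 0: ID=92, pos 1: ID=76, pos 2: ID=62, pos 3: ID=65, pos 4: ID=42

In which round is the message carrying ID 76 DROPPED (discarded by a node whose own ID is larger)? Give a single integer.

Answer: 4

Derivation:
Round 1: pos1(id76) recv 92: fwd; pos2(id62) recv 76: fwd; pos3(id65) recv 62: drop; pos4(id42) recv 65: fwd; pos0(id92) recv 42: drop
Round 2: pos2(id62) recv 92: fwd; pos3(id65) recv 76: fwd; pos0(id92) recv 65: drop
Round 3: pos3(id65) recv 92: fwd; pos4(id42) recv 76: fwd
Round 4: pos4(id42) recv 92: fwd; pos0(id92) recv 76: drop
Round 5: pos0(id92) recv 92: ELECTED
Message ID 76 originates at pos 1; dropped at pos 0 in round 4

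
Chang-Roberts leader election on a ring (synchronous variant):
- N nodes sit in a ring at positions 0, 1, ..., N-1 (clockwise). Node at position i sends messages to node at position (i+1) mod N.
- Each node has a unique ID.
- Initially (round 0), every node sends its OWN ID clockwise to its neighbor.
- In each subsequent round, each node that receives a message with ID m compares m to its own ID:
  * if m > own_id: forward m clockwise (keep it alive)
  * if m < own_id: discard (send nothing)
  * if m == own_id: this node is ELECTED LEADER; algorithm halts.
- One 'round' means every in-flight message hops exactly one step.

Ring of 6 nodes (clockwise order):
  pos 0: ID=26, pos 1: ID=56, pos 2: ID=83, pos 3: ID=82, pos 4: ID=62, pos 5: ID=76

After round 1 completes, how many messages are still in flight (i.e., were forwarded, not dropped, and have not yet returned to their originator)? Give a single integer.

Round 1: pos1(id56) recv 26: drop; pos2(id83) recv 56: drop; pos3(id82) recv 83: fwd; pos4(id62) recv 82: fwd; pos5(id76) recv 62: drop; pos0(id26) recv 76: fwd
After round 1: 3 messages still in flight

Answer: 3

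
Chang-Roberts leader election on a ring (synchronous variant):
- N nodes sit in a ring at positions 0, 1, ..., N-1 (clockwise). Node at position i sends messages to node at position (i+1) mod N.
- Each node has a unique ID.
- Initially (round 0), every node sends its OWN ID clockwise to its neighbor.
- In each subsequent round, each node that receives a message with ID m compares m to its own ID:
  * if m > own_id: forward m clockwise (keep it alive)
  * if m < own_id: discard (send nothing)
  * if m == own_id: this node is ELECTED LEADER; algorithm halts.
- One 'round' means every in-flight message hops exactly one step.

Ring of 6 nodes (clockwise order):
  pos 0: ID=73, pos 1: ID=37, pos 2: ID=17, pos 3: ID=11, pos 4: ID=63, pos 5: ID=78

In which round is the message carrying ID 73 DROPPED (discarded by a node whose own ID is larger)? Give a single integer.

Answer: 5

Derivation:
Round 1: pos1(id37) recv 73: fwd; pos2(id17) recv 37: fwd; pos3(id11) recv 17: fwd; pos4(id63) recv 11: drop; pos5(id78) recv 63: drop; pos0(id73) recv 78: fwd
Round 2: pos2(id17) recv 73: fwd; pos3(id11) recv 37: fwd; pos4(id63) recv 17: drop; pos1(id37) recv 78: fwd
Round 3: pos3(id11) recv 73: fwd; pos4(id63) recv 37: drop; pos2(id17) recv 78: fwd
Round 4: pos4(id63) recv 73: fwd; pos3(id11) recv 78: fwd
Round 5: pos5(id78) recv 73: drop; pos4(id63) recv 78: fwd
Round 6: pos5(id78) recv 78: ELECTED
Message ID 73 originates at pos 0; dropped at pos 5 in round 5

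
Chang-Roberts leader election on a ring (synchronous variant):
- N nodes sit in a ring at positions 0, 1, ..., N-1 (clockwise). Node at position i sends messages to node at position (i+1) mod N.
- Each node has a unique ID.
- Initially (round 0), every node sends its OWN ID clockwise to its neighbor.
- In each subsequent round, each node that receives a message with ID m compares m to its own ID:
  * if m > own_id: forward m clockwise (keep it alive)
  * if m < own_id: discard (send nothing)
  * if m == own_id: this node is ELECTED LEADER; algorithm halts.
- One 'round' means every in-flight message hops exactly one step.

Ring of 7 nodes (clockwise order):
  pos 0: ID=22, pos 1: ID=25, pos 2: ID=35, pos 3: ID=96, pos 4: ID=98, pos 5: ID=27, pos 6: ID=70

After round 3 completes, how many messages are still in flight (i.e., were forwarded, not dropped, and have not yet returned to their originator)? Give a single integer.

Round 1: pos1(id25) recv 22: drop; pos2(id35) recv 25: drop; pos3(id96) recv 35: drop; pos4(id98) recv 96: drop; pos5(id27) recv 98: fwd; pos6(id70) recv 27: drop; pos0(id22) recv 70: fwd
Round 2: pos6(id70) recv 98: fwd; pos1(id25) recv 70: fwd
Round 3: pos0(id22) recv 98: fwd; pos2(id35) recv 70: fwd
After round 3: 2 messages still in flight

Answer: 2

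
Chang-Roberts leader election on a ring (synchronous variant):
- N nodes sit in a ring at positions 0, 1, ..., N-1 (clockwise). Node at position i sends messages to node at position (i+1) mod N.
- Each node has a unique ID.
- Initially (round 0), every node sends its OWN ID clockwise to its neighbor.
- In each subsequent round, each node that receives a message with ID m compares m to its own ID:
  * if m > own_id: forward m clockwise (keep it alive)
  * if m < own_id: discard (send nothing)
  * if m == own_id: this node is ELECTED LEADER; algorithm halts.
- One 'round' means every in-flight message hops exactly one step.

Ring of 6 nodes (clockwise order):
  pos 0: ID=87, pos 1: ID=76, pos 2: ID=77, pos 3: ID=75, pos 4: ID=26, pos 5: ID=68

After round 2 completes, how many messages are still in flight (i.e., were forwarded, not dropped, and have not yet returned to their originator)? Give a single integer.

Round 1: pos1(id76) recv 87: fwd; pos2(id77) recv 76: drop; pos3(id75) recv 77: fwd; pos4(id26) recv 75: fwd; pos5(id68) recv 26: drop; pos0(id87) recv 68: drop
Round 2: pos2(id77) recv 87: fwd; pos4(id26) recv 77: fwd; pos5(id68) recv 75: fwd
After round 2: 3 messages still in flight

Answer: 3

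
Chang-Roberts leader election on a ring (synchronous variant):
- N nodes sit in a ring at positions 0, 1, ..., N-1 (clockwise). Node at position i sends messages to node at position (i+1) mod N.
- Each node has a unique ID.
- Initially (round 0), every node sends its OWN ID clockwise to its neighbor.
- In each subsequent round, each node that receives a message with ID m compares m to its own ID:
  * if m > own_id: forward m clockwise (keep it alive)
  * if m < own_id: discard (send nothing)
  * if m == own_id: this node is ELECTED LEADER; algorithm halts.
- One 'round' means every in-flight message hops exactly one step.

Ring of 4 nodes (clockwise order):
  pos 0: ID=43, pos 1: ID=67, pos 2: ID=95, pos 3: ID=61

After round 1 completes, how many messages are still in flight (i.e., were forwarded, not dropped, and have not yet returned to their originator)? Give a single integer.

Round 1: pos1(id67) recv 43: drop; pos2(id95) recv 67: drop; pos3(id61) recv 95: fwd; pos0(id43) recv 61: fwd
After round 1: 2 messages still in flight

Answer: 2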